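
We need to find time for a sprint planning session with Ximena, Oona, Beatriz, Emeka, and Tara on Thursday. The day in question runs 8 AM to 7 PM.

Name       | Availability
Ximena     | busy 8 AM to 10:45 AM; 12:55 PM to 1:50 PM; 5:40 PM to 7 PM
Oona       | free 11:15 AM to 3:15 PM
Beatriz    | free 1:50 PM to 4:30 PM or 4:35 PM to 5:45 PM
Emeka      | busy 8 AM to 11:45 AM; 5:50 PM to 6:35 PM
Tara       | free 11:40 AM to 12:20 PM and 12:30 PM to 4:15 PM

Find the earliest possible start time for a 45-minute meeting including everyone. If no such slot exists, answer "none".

13:50

Ximena free: 10:45-12:55, 13:50-17:40 (invert busy blocks within the working day).
Oona free: 11:15-15:15.
Beatriz free: 13:50-16:30, 16:35-17:45.
Emeka free: 11:45-17:50, 18:35-19:00 (invert busy blocks within the working day).
Tara free: 11:40-12:20, 12:30-16:15.
Ximena ∩ Oona: 11:15-12:55, 13:50-15:15.
Ximena ∩ Oona ∩ Beatriz: 13:50-15:15.
Ximena ∩ Oona ∩ Beatriz ∩ Emeka: 13:50-15:15.
Ximena ∩ Oona ∩ Beatriz ∩ Emeka ∩ Tara: 13:50-15:15.
Those are the intersection windows.
The first common window of at least 45 minutes is 13:50-15:15, so the earliest start is 13:50.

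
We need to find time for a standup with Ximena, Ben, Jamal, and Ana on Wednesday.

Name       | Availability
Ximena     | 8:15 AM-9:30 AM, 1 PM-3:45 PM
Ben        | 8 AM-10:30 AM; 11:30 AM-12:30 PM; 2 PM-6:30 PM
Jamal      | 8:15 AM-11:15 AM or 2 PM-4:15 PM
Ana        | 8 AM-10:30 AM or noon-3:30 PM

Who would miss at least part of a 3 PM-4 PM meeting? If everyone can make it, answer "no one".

Ana, Ximena

Ximena: not fully free for 15:00-16:00. Ben: free for 15:00-16:00. Jamal: free for 15:00-16:00. Ana: not fully free for 15:00-16:00.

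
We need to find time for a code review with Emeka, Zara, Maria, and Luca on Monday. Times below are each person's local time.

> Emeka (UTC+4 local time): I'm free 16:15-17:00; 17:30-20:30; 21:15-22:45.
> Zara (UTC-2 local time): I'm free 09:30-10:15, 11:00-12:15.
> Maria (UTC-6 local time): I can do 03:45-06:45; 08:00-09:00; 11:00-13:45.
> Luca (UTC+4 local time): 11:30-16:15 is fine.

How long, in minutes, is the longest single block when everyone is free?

0

Emeka in UTC: 12:15-13:00, 13:30-16:30, 17:15-18:45 (subtract 4h to convert from UTC+4).
Zara in UTC: 11:30-12:15, 13:00-14:15 (add 2h to convert from UTC-2).
Maria in UTC: 09:45-12:45, 14:00-15:00, 17:00-19:45 (add 6h to convert from UTC-6).
Luca in UTC: 07:30-12:15 (subtract 4h to convert from UTC+4).
Emeka ∩ Zara: 13:30-14:15.
Emeka ∩ Zara ∩ Maria: 14:00-14:15.
Emeka ∩ Zara ∩ Maria ∩ Luca: ∅.
There is no time when everyone is free.
No common window exists, so the longest block is 0 minutes.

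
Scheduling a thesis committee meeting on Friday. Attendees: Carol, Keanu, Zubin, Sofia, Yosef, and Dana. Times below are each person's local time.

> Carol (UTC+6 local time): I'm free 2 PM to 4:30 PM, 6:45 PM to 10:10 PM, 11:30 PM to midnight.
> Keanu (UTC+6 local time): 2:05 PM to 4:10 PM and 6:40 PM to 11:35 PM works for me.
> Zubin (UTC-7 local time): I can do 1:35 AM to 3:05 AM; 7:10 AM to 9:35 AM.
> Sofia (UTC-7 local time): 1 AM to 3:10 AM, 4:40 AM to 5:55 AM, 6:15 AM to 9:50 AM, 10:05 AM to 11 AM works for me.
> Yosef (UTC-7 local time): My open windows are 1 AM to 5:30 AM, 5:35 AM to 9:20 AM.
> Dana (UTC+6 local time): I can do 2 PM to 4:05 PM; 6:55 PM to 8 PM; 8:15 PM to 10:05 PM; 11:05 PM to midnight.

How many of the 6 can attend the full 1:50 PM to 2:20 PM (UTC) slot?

4

Carol in UTC: 08:00-10:30, 12:45-16:10, 17:30-18:00 (subtract 6h to convert from UTC+6).
Keanu in UTC: 08:05-10:10, 12:40-17:35 (subtract 6h to convert from UTC+6).
Zubin in UTC: 08:35-10:05, 14:10-16:35 (add 7h to convert from UTC-7).
Sofia in UTC: 08:00-10:10, 11:40-12:55, 13:15-16:50, 17:05-18:00 (add 7h to convert from UTC-7).
Yosef in UTC: 08:00-12:30, 12:35-16:20 (add 7h to convert from UTC-7).
Dana in UTC: 08:00-10:05, 12:55-14:00, 14:15-16:05, 17:05-18:00 (subtract 6h to convert from UTC+6).
Carol, Keanu, Sofia, and Yosef can make the full 13:50-14:20 slot — that's 4.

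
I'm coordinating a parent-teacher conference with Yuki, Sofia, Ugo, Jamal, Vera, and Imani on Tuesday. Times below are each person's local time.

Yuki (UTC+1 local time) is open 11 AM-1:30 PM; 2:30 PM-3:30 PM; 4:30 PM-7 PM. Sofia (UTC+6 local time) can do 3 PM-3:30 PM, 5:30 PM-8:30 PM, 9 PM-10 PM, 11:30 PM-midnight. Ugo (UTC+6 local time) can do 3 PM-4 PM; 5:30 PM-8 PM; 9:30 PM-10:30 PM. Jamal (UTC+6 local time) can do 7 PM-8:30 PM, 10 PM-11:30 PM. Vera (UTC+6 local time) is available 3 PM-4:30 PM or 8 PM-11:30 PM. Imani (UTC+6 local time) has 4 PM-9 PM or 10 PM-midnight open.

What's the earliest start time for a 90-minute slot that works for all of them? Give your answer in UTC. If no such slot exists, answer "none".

none

Yuki in UTC: 10:00-12:30, 13:30-14:30, 15:30-18:00 (subtract 1h to convert from UTC+1).
Sofia in UTC: 09:00-09:30, 11:30-14:30, 15:00-16:00, 17:30-18:00 (subtract 6h to convert from UTC+6).
Ugo in UTC: 09:00-10:00, 11:30-14:00, 15:30-16:30 (subtract 6h to convert from UTC+6).
Jamal in UTC: 13:00-14:30, 16:00-17:30 (subtract 6h to convert from UTC+6).
Vera in UTC: 09:00-10:30, 14:00-17:30 (subtract 6h to convert from UTC+6).
Imani in UTC: 10:00-15:00, 16:00-18:00 (subtract 6h to convert from UTC+6).
Yuki ∩ Sofia: 11:30-12:30, 13:30-14:30, 15:30-16:00, 17:30-18:00.
Yuki ∩ Sofia ∩ Ugo: 11:30-12:30, 13:30-14:00, 15:30-16:00.
Yuki ∩ Sofia ∩ Ugo ∩ Jamal: 13:30-14:00.
Yuki ∩ Sofia ∩ Ugo ∩ Jamal ∩ Vera: ∅.
Yuki ∩ Sofia ∩ Ugo ∩ Jamal ∩ Vera ∩ Imani: ∅.
There is no time when everyone is free.
No common window is at least 90 minutes long.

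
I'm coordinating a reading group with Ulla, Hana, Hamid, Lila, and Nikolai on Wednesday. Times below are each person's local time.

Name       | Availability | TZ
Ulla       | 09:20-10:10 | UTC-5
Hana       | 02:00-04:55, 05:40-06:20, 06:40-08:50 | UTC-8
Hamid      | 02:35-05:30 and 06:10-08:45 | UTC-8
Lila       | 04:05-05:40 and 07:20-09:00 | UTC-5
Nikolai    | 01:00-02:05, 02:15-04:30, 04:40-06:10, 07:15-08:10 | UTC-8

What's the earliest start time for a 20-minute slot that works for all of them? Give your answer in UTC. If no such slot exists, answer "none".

none

Ulla in UTC: 14:20-15:10 (add 5h to convert from UTC-5).
Hana in UTC: 10:00-12:55, 13:40-14:20, 14:40-16:50 (add 8h to convert from UTC-8).
Hamid in UTC: 10:35-13:30, 14:10-16:45 (add 8h to convert from UTC-8).
Lila in UTC: 09:05-10:40, 12:20-14:00 (add 5h to convert from UTC-5).
Nikolai in UTC: 09:00-10:05, 10:15-12:30, 12:40-14:10, 15:15-16:10 (add 8h to convert from UTC-8).
Ulla ∩ Hana: 14:40-15:10.
Ulla ∩ Hana ∩ Hamid: 14:40-15:10.
Ulla ∩ Hana ∩ Hamid ∩ Lila: ∅.
Ulla ∩ Hana ∩ Hamid ∩ Lila ∩ Nikolai: ∅.
There is no time when everyone is free.
No common window is at least 20 minutes long.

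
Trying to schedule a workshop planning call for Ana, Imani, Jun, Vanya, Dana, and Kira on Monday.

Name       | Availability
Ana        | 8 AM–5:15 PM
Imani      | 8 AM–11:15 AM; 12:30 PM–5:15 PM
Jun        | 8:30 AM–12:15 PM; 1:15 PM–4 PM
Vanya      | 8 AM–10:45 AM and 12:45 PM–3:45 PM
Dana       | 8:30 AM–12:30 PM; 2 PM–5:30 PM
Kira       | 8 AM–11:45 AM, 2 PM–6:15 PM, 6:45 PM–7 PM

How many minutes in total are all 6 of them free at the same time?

240

Ana ∩ Imani: 08:00-11:15, 12:30-17:15.
Ana ∩ Imani ∩ Jun: 08:30-11:15, 13:15-16:00.
Ana ∩ Imani ∩ Jun ∩ Vanya: 08:30-10:45, 13:15-15:45.
Ana ∩ Imani ∩ Jun ∩ Vanya ∩ Dana: 08:30-10:45, 14:00-15:45.
Ana ∩ Imani ∩ Jun ∩ Vanya ∩ Dana ∩ Kira: 08:30-10:45, 14:00-15:45.
Summing the common windows: 135 + 105 = 240 minutes.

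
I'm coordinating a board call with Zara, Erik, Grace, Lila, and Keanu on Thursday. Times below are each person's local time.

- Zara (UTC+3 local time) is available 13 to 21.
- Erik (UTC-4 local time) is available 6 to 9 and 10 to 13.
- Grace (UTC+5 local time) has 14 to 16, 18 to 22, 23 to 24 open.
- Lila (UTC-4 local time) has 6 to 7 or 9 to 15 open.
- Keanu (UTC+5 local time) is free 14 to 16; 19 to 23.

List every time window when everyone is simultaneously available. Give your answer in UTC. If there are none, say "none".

Zara in UTC: 10:00-18:00 (subtract 3h to convert from UTC+3).
Erik in UTC: 10:00-13:00, 14:00-17:00 (add 4h to convert from UTC-4).
Grace in UTC: 09:00-11:00, 13:00-17:00, 18:00-19:00 (subtract 5h to convert from UTC+5).
Lila in UTC: 10:00-11:00, 13:00-19:00 (add 4h to convert from UTC-4).
Keanu in UTC: 09:00-11:00, 14:00-18:00 (subtract 5h to convert from UTC+5).
Zara ∩ Erik: 10:00-13:00, 14:00-17:00.
Zara ∩ Erik ∩ Grace: 10:00-11:00, 14:00-17:00.
Zara ∩ Erik ∩ Grace ∩ Lila: 10:00-11:00, 14:00-17:00.
Zara ∩ Erik ∩ Grace ∩ Lila ∩ Keanu: 10:00-11:00, 14:00-17:00.
Those are the intersection windows.

10:00-11:00, 14:00-17:00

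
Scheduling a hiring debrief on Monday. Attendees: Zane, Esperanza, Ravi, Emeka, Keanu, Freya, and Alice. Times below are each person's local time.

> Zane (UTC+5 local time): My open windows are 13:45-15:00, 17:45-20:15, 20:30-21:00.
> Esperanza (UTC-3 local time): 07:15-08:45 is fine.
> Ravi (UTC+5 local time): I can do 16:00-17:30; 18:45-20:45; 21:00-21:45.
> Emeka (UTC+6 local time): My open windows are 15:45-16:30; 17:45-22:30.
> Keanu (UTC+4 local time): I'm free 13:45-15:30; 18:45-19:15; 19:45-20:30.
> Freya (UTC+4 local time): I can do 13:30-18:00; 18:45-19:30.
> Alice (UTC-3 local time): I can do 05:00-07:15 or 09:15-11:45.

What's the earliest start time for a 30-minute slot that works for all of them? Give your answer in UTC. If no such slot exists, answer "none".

none

Zane in UTC: 08:45-10:00, 12:45-15:15, 15:30-16:00 (subtract 5h to convert from UTC+5).
Esperanza in UTC: 10:15-11:45 (add 3h to convert from UTC-3).
Ravi in UTC: 11:00-12:30, 13:45-15:45, 16:00-16:45 (subtract 5h to convert from UTC+5).
Emeka in UTC: 09:45-10:30, 11:45-16:30 (subtract 6h to convert from UTC+6).
Keanu in UTC: 09:45-11:30, 14:45-15:15, 15:45-16:30 (subtract 4h to convert from UTC+4).
Freya in UTC: 09:30-14:00, 14:45-15:30 (subtract 4h to convert from UTC+4).
Alice in UTC: 08:00-10:15, 12:15-14:45 (add 3h to convert from UTC-3).
Zane ∩ Esperanza: ∅.
Zane ∩ Esperanza ∩ Ravi: ∅.
Zane ∩ Esperanza ∩ Ravi ∩ Emeka: ∅.
Zane ∩ Esperanza ∩ Ravi ∩ Emeka ∩ Keanu: ∅.
Zane ∩ Esperanza ∩ Ravi ∩ Emeka ∩ Keanu ∩ Freya: ∅.
Zane ∩ Esperanza ∩ Ravi ∩ Emeka ∩ Keanu ∩ Freya ∩ Alice: ∅.
There is no time when everyone is free.
No common window is at least 30 minutes long.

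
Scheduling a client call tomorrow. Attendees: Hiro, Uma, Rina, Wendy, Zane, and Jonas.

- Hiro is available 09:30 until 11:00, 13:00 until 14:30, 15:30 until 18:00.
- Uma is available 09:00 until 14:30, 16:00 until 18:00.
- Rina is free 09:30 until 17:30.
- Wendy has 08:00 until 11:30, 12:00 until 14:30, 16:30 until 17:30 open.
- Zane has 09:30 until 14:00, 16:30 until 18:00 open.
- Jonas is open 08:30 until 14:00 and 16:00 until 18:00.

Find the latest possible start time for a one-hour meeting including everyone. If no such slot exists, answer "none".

16:30

Hiro ∩ Uma: 09:30-11:00, 13:00-14:30, 16:00-18:00.
Hiro ∩ Uma ∩ Rina: 09:30-11:00, 13:00-14:30, 16:00-17:30.
Hiro ∩ Uma ∩ Rina ∩ Wendy: 09:30-11:00, 13:00-14:30, 16:30-17:30.
Hiro ∩ Uma ∩ Rina ∩ Wendy ∩ Zane: 09:30-11:00, 13:00-14:00, 16:30-17:30.
Hiro ∩ Uma ∩ Rina ∩ Wendy ∩ Zane ∩ Jonas: 09:30-11:00, 13:00-14:00, 16:30-17:30.
Those are the intersection windows.
The last common window of at least 60 minutes is 16:30-17:30; a 60-minute meeting can start as late as 16:30 and still end by 17:30.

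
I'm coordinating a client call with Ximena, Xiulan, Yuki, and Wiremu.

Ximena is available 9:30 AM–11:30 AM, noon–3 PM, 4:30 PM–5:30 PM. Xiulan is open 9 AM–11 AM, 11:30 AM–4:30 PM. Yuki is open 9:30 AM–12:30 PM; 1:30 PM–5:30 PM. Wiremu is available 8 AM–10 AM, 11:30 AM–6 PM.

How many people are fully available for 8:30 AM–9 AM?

1

Wiremu can make the full 08:30-09:00 slot — that's 1.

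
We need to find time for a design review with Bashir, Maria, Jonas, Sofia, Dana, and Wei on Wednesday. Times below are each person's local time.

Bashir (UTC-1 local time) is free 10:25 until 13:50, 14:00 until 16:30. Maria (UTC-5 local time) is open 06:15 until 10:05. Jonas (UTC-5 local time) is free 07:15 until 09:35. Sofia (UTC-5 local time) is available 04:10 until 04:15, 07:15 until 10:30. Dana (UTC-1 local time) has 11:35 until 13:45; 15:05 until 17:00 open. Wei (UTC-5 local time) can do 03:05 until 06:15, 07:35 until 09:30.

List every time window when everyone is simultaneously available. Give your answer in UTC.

Bashir in UTC: 11:25-14:50, 15:00-17:30 (add 1h to convert from UTC-1).
Maria in UTC: 11:15-15:05 (add 5h to convert from UTC-5).
Jonas in UTC: 12:15-14:35 (add 5h to convert from UTC-5).
Sofia in UTC: 09:10-09:15, 12:15-15:30 (add 5h to convert from UTC-5).
Dana in UTC: 12:35-14:45, 16:05-18:00 (add 1h to convert from UTC-1).
Wei in UTC: 08:05-11:15, 12:35-14:30 (add 5h to convert from UTC-5).
Bashir ∩ Maria: 11:25-14:50, 15:00-15:05.
Bashir ∩ Maria ∩ Jonas: 12:15-14:35.
Bashir ∩ Maria ∩ Jonas ∩ Sofia: 12:15-14:35.
Bashir ∩ Maria ∩ Jonas ∩ Sofia ∩ Dana: 12:35-14:35.
Bashir ∩ Maria ∩ Jonas ∩ Sofia ∩ Dana ∩ Wei: 12:35-14:30.

12:35-14:30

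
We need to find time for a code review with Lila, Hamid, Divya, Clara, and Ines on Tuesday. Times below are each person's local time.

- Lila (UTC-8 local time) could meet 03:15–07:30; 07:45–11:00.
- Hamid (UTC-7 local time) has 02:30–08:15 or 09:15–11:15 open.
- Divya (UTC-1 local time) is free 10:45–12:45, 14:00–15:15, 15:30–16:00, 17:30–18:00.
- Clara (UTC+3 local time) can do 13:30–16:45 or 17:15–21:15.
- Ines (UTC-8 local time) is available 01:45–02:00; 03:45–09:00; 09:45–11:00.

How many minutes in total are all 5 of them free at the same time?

165

Lila in UTC: 11:15-15:30, 15:45-19:00 (add 8h to convert from UTC-8).
Hamid in UTC: 09:30-15:15, 16:15-18:15 (add 7h to convert from UTC-7).
Divya in UTC: 11:45-13:45, 15:00-16:15, 16:30-17:00, 18:30-19:00 (add 1h to convert from UTC-1).
Clara in UTC: 10:30-13:45, 14:15-18:15 (subtract 3h to convert from UTC+3).
Ines in UTC: 09:45-10:00, 11:45-17:00, 17:45-19:00 (add 8h to convert from UTC-8).
Lila ∩ Hamid: 11:15-15:15, 16:15-18:15.
Lila ∩ Hamid ∩ Divya: 11:45-13:45, 15:00-15:15, 16:30-17:00.
Lila ∩ Hamid ∩ Divya ∩ Clara: 11:45-13:45, 15:00-15:15, 16:30-17:00.
Lila ∩ Hamid ∩ Divya ∩ Clara ∩ Ines: 11:45-13:45, 15:00-15:15, 16:30-17:00.
Summing the common windows: 120 + 15 + 30 = 165 minutes.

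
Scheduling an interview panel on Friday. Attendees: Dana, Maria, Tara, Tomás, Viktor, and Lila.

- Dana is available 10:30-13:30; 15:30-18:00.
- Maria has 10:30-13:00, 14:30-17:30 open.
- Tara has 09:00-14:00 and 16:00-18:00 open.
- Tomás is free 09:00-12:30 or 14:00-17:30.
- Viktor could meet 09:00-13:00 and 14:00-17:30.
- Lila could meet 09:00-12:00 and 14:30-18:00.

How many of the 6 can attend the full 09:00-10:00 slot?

4

Tara, Tomás, Viktor, and Lila can make the full 09:00-10:00 slot — that's 4.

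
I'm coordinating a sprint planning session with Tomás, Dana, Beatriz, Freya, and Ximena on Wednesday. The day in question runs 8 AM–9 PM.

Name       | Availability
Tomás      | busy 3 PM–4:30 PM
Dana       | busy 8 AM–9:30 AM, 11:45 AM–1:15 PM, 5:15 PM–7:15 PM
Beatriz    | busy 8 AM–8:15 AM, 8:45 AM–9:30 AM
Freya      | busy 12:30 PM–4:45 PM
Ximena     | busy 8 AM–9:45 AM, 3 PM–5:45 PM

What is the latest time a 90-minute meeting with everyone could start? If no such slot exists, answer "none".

Tomás free: 08:00-15:00, 16:30-21:00 (invert busy blocks within the working day).
Dana free: 09:30-11:45, 13:15-17:15, 19:15-21:00 (invert busy blocks within the working day).
Beatriz free: 08:15-08:45, 09:30-21:00 (invert busy blocks within the working day).
Freya free: 08:00-12:30, 16:45-21:00 (invert busy blocks within the working day).
Ximena free: 09:45-15:00, 17:45-21:00 (invert busy blocks within the working day).
Tomás ∩ Dana: 09:30-11:45, 13:15-15:00, 16:30-17:15, 19:15-21:00.
Tomás ∩ Dana ∩ Beatriz: 09:30-11:45, 13:15-15:00, 16:30-17:15, 19:15-21:00.
Tomás ∩ Dana ∩ Beatriz ∩ Freya: 09:30-11:45, 16:45-17:15, 19:15-21:00.
Tomás ∩ Dana ∩ Beatriz ∩ Freya ∩ Ximena: 09:45-11:45, 19:15-21:00.
The last common window of at least 90 minutes is 19:15-21:00; a 90-minute meeting can start as late as 19:30 and still end by 21:00.

19:30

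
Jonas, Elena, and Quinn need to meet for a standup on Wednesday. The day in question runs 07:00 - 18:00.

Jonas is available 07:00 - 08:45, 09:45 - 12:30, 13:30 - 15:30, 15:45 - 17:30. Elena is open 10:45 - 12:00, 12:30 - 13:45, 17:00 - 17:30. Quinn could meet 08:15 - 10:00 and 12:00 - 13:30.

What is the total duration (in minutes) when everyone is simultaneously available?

Jonas ∩ Elena: 10:45-12:00, 13:30-13:45, 17:00-17:30.
Jonas ∩ Elena ∩ Quinn: ∅.
There is no time when everyone is free.
There is no common window, so the total is 0 minutes.

0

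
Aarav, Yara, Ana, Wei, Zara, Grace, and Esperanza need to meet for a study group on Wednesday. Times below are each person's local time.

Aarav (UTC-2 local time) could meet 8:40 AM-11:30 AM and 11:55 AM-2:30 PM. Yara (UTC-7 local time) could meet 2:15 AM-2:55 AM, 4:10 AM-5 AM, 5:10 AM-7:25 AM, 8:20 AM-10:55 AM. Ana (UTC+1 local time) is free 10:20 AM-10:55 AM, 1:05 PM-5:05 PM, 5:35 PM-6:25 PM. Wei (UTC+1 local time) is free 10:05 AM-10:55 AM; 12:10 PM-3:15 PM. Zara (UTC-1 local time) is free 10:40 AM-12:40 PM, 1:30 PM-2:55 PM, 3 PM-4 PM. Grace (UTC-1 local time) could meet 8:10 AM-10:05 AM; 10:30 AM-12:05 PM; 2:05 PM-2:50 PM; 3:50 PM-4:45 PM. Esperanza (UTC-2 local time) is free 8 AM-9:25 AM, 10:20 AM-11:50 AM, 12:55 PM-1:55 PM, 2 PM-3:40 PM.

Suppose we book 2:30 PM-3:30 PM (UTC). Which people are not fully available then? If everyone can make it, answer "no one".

Aarav in UTC: 10:40-13:30, 13:55-16:30 (add 2h to convert from UTC-2).
Yara in UTC: 09:15-09:55, 11:10-12:00, 12:10-14:25, 15:20-17:55 (add 7h to convert from UTC-7).
Ana in UTC: 09:20-09:55, 12:05-16:05, 16:35-17:25 (subtract 1h to convert from UTC+1).
Wei in UTC: 09:05-09:55, 11:10-14:15 (subtract 1h to convert from UTC+1).
Zara in UTC: 11:40-13:40, 14:30-15:55, 16:00-17:00 (add 1h to convert from UTC-1).
Grace in UTC: 09:10-11:05, 11:30-13:05, 15:05-15:50, 16:50-17:45 (add 1h to convert from UTC-1).
Esperanza in UTC: 10:00-11:25, 12:20-13:50, 14:55-15:55, 16:00-17:40 (add 2h to convert from UTC-2).
Aarav: free for 14:30-15:30. Yara: not fully free for 14:30-15:30. Ana: free for 14:30-15:30. Wei: not fully free for 14:30-15:30. Zara: free for 14:30-15:30. Grace: not fully free for 14:30-15:30. Esperanza: not fully free for 14:30-15:30.

Esperanza, Grace, Wei, Yara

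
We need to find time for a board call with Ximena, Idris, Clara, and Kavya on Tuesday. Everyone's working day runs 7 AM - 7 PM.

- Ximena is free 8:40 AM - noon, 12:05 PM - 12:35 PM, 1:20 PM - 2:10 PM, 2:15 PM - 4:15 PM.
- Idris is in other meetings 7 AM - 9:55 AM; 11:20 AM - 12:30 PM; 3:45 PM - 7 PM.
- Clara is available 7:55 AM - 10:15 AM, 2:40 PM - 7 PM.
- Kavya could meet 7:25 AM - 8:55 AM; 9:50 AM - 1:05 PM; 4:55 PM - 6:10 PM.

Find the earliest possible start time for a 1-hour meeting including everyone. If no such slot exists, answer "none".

Ximena free: 08:40-12:00, 12:05-12:35, 13:20-14:10, 14:15-16:15.
Idris free: 09:55-11:20, 12:30-15:45 (invert busy blocks within the working day).
Clara free: 07:55-10:15, 14:40-19:00.
Kavya free: 07:25-08:55, 09:50-13:05, 16:55-18:10.
Ximena ∩ Idris: 09:55-11:20, 12:30-12:35, 13:20-14:10, 14:15-15:45.
Ximena ∩ Idris ∩ Clara: 09:55-10:15, 14:40-15:45.
Ximena ∩ Idris ∩ Clara ∩ Kavya: 09:55-10:15.
Those are the intersection windows.
No common window is at least 60 minutes long.

none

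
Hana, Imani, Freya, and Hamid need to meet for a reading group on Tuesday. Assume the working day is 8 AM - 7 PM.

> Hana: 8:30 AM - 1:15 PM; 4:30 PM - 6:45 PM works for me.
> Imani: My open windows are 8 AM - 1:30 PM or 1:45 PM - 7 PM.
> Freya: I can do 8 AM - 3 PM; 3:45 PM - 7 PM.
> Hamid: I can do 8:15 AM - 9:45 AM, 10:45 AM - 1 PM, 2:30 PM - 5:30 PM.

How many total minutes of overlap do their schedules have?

270

Hana ∩ Imani: 08:30-13:15, 16:30-18:45.
Hana ∩ Imani ∩ Freya: 08:30-13:15, 16:30-18:45.
Hana ∩ Imani ∩ Freya ∩ Hamid: 08:30-09:45, 10:45-13:00, 16:30-17:30.
So the common availability across everyone is 08:30-09:45, 10:45-13:00, 16:30-17:30.
Summing the common windows: 75 + 135 + 60 = 270 minutes.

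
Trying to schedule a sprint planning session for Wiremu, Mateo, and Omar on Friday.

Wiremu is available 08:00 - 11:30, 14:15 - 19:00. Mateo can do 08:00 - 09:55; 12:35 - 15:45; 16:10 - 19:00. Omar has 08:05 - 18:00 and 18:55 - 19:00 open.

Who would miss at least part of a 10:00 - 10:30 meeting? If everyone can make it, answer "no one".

Wiremu: free for 10:00-10:30. Mateo: not fully free for 10:00-10:30. Omar: free for 10:00-10:30.

Mateo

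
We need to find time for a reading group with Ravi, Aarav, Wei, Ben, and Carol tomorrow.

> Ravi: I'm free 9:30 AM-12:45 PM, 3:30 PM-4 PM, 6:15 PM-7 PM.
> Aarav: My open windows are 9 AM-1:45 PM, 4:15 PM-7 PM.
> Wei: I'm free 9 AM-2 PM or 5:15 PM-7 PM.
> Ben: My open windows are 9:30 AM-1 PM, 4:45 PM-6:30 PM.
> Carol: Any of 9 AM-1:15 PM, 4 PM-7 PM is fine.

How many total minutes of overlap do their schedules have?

Ravi ∩ Aarav: 09:30-12:45, 18:15-19:00.
Ravi ∩ Aarav ∩ Wei: 09:30-12:45, 18:15-19:00.
Ravi ∩ Aarav ∩ Wei ∩ Ben: 09:30-12:45, 18:15-18:30.
Ravi ∩ Aarav ∩ Wei ∩ Ben ∩ Carol: 09:30-12:45, 18:15-18:30.
Summing the common windows: 195 + 15 = 210 minutes.

210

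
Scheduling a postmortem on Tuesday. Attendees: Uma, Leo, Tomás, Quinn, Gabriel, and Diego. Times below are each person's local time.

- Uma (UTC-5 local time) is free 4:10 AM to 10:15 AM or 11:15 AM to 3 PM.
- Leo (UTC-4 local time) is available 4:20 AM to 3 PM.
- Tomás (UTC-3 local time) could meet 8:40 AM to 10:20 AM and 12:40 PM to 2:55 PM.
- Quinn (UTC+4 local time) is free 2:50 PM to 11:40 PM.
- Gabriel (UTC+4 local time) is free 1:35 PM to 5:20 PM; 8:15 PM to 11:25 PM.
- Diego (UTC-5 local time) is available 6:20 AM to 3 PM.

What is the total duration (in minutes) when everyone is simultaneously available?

Uma in UTC: 09:10-15:15, 16:15-20:00 (add 5h to convert from UTC-5).
Leo in UTC: 08:20-19:00 (add 4h to convert from UTC-4).
Tomás in UTC: 11:40-13:20, 15:40-17:55 (add 3h to convert from UTC-3).
Quinn in UTC: 10:50-19:40 (subtract 4h to convert from UTC+4).
Gabriel in UTC: 09:35-13:20, 16:15-19:25 (subtract 4h to convert from UTC+4).
Diego in UTC: 11:20-20:00 (add 5h to convert from UTC-5).
Uma ∩ Leo: 09:10-15:15, 16:15-19:00.
Uma ∩ Leo ∩ Tomás: 11:40-13:20, 16:15-17:55.
Uma ∩ Leo ∩ Tomás ∩ Quinn: 11:40-13:20, 16:15-17:55.
Uma ∩ Leo ∩ Tomás ∩ Quinn ∩ Gabriel: 11:40-13:20, 16:15-17:55.
Uma ∩ Leo ∩ Tomás ∩ Quinn ∩ Gabriel ∩ Diego: 11:40-13:20, 16:15-17:55.
Summing the common windows: 100 + 100 = 200 minutes.

200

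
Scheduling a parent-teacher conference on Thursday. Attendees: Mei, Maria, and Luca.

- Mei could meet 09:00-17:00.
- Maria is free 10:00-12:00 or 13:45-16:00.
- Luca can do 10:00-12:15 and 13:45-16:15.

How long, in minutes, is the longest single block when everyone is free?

Mei ∩ Maria: 10:00-12:00, 13:45-16:00.
Mei ∩ Maria ∩ Luca: 10:00-12:00, 13:45-16:00.
The longest is 13:45-16:00 at 135 minutes.

135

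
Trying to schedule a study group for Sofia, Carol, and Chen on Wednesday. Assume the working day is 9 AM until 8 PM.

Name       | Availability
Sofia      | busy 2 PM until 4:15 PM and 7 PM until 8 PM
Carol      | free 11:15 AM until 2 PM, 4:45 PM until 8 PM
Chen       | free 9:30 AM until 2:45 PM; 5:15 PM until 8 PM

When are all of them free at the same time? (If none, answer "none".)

11:15-14:00, 17:15-19:00

Sofia free: 09:00-14:00, 16:15-19:00 (invert busy blocks within the working day).
Carol free: 11:15-14:00, 16:45-20:00.
Chen free: 09:30-14:45, 17:15-20:00.
Sofia ∩ Carol: 11:15-14:00, 16:45-19:00.
Sofia ∩ Carol ∩ Chen: 11:15-14:00, 17:15-19:00.
So the common availability across everyone is 11:15-14:00, 17:15-19:00.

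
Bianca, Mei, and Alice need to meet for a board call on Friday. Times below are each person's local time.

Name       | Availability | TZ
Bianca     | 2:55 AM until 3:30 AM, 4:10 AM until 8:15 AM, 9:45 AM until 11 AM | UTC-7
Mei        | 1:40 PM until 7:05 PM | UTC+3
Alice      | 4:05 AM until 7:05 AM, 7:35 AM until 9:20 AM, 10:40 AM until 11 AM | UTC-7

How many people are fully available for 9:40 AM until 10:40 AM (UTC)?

Bianca in UTC: 09:55-10:30, 11:10-15:15, 16:45-18:00 (add 7h to convert from UTC-7).
Mei in UTC: 10:40-16:05 (subtract 3h to convert from UTC+3).
Alice in UTC: 11:05-14:05, 14:35-16:20, 17:40-18:00 (add 7h to convert from UTC-7).
nobody can make the full 09:40-10:40 slot — that's 0.

0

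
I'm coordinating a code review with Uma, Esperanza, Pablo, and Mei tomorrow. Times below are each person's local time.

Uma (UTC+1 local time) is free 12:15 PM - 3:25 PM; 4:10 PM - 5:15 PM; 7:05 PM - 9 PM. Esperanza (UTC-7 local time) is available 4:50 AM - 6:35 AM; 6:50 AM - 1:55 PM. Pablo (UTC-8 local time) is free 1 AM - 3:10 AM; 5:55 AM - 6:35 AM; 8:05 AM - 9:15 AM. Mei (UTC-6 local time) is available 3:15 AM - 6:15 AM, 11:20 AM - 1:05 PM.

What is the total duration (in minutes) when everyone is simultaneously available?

0

Uma in UTC: 11:15-14:25, 15:10-16:15, 18:05-20:00 (subtract 1h to convert from UTC+1).
Esperanza in UTC: 11:50-13:35, 13:50-20:55 (add 7h to convert from UTC-7).
Pablo in UTC: 09:00-11:10, 13:55-14:35, 16:05-17:15 (add 8h to convert from UTC-8).
Mei in UTC: 09:15-12:15, 17:20-19:05 (add 6h to convert from UTC-6).
Uma ∩ Esperanza: 11:50-13:35, 13:50-14:25, 15:10-16:15, 18:05-20:00.
Uma ∩ Esperanza ∩ Pablo: 13:55-14:25, 16:05-16:15.
Uma ∩ Esperanza ∩ Pablo ∩ Mei: ∅.
There is no time when everyone is free.
There is no common window, so the total is 0 minutes.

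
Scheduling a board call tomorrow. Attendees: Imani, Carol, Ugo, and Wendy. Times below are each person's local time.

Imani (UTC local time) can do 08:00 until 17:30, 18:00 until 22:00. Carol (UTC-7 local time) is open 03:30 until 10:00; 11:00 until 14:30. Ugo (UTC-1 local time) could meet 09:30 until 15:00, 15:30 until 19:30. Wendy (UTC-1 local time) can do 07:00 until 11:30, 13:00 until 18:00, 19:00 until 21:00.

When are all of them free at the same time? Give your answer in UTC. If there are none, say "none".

Imani in UTC: 08:00-17:30, 18:00-22:00.
Carol in UTC: 10:30-17:00, 18:00-21:30 (add 7h to convert from UTC-7).
Ugo in UTC: 10:30-16:00, 16:30-20:30 (add 1h to convert from UTC-1).
Wendy in UTC: 08:00-12:30, 14:00-19:00, 20:00-22:00 (add 1h to convert from UTC-1).
Imani ∩ Carol: 10:30-17:00, 18:00-21:30.
Imani ∩ Carol ∩ Ugo: 10:30-16:00, 16:30-17:00, 18:00-20:30.
Imani ∩ Carol ∩ Ugo ∩ Wendy: 10:30-12:30, 14:00-16:00, 16:30-17:00, 18:00-19:00, 20:00-20:30.

10:30-12:30, 14:00-16:00, 16:30-17:00, 18:00-19:00, 20:00-20:30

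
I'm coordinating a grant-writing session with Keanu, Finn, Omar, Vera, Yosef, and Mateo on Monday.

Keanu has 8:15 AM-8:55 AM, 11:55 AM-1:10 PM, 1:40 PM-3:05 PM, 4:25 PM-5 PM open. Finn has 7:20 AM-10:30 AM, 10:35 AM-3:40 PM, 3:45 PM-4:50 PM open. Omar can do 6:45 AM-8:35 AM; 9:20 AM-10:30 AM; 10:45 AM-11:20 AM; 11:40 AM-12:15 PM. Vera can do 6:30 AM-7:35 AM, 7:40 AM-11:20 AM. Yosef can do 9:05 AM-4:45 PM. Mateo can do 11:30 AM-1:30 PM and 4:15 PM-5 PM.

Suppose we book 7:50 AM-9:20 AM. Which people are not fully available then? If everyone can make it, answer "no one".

Keanu, Mateo, Omar, Yosef

Keanu: not fully free for 07:50-09:20. Finn: free for 07:50-09:20. Omar: not fully free for 07:50-09:20. Vera: free for 07:50-09:20. Yosef: not fully free for 07:50-09:20. Mateo: not fully free for 07:50-09:20.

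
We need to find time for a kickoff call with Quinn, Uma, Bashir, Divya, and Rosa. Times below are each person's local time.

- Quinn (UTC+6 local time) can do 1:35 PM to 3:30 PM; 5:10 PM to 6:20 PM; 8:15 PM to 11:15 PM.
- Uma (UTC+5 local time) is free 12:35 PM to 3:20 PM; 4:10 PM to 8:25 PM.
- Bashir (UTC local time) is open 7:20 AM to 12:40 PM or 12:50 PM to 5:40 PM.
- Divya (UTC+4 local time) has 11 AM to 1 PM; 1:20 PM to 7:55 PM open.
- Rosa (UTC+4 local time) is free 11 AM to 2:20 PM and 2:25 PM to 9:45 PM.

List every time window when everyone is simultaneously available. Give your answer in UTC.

Quinn in UTC: 07:35-09:30, 11:10-12:20, 14:15-17:15 (subtract 6h to convert from UTC+6).
Uma in UTC: 07:35-10:20, 11:10-15:25 (subtract 5h to convert from UTC+5).
Bashir in UTC: 07:20-12:40, 12:50-17:40.
Divya in UTC: 07:00-09:00, 09:20-15:55 (subtract 4h to convert from UTC+4).
Rosa in UTC: 07:00-10:20, 10:25-17:45 (subtract 4h to convert from UTC+4).
Quinn ∩ Uma: 07:35-09:30, 11:10-12:20, 14:15-15:25.
Quinn ∩ Uma ∩ Bashir: 07:35-09:30, 11:10-12:20, 14:15-15:25.
Quinn ∩ Uma ∩ Bashir ∩ Divya: 07:35-09:00, 09:20-09:30, 11:10-12:20, 14:15-15:25.
Quinn ∩ Uma ∩ Bashir ∩ Divya ∩ Rosa: 07:35-09:00, 09:20-09:30, 11:10-12:20, 14:15-15:25.

07:35-09:00, 09:20-09:30, 11:10-12:20, 14:15-15:25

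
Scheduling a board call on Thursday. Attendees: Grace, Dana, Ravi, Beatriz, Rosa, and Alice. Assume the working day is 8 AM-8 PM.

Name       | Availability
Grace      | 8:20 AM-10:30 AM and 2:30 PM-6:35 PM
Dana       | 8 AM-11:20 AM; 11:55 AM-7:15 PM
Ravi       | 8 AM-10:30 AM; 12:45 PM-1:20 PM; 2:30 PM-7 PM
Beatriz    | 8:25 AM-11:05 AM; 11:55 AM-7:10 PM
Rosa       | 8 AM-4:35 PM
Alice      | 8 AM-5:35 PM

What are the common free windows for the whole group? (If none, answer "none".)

Grace ∩ Dana: 08:20-10:30, 14:30-18:35.
Grace ∩ Dana ∩ Ravi: 08:20-10:30, 14:30-18:35.
Grace ∩ Dana ∩ Ravi ∩ Beatriz: 08:25-10:30, 14:30-18:35.
Grace ∩ Dana ∩ Ravi ∩ Beatriz ∩ Rosa: 08:25-10:30, 14:30-16:35.
Grace ∩ Dana ∩ Ravi ∩ Beatriz ∩ Rosa ∩ Alice: 08:25-10:30, 14:30-16:35.
Those are the intersection windows.

08:25-10:30, 14:30-16:35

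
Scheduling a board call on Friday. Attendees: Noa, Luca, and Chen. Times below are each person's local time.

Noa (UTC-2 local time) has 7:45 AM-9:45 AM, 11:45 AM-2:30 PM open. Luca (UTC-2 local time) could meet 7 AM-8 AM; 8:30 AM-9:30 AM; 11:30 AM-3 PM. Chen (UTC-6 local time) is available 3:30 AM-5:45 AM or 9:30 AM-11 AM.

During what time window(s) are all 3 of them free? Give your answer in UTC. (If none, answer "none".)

09:45-10:00, 10:30-11:30, 15:30-16:30

Noa in UTC: 09:45-11:45, 13:45-16:30 (add 2h to convert from UTC-2).
Luca in UTC: 09:00-10:00, 10:30-11:30, 13:30-17:00 (add 2h to convert from UTC-2).
Chen in UTC: 09:30-11:45, 15:30-17:00 (add 6h to convert from UTC-6).
Noa ∩ Luca: 09:45-10:00, 10:30-11:30, 13:45-16:30.
Noa ∩ Luca ∩ Chen: 09:45-10:00, 10:30-11:30, 15:30-16:30.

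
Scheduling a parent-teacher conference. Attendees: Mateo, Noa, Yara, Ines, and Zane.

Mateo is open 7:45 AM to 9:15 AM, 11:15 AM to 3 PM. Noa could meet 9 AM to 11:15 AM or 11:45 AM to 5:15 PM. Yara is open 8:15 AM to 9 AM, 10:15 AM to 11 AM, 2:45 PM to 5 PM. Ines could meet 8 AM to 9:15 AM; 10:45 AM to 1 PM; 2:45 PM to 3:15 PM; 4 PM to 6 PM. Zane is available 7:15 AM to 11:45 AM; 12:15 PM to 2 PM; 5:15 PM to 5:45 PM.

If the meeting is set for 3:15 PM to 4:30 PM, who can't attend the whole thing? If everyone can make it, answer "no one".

Mateo: not fully free for 15:15-16:30. Noa: free for 15:15-16:30. Yara: free for 15:15-16:30. Ines: not fully free for 15:15-16:30. Zane: not fully free for 15:15-16:30.

Ines, Mateo, Zane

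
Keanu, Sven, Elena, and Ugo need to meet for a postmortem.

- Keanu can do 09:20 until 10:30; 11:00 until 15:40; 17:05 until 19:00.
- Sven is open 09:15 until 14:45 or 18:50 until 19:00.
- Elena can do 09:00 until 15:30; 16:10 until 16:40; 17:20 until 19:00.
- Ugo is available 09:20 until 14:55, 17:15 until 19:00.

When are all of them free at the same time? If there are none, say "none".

Keanu ∩ Sven: 09:20-10:30, 11:00-14:45, 18:50-19:00.
Keanu ∩ Sven ∩ Elena: 09:20-10:30, 11:00-14:45, 18:50-19:00.
Keanu ∩ Sven ∩ Elena ∩ Ugo: 09:20-10:30, 11:00-14:45, 18:50-19:00.

09:20-10:30, 11:00-14:45, 18:50-19:00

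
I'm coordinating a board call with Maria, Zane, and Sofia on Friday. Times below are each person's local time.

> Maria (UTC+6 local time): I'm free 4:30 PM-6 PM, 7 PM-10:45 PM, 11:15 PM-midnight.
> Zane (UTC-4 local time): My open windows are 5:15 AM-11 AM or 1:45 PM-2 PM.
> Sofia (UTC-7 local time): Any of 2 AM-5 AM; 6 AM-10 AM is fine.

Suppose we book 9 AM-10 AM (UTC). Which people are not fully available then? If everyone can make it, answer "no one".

Maria, Zane

Maria in UTC: 10:30-12:00, 13:00-16:45, 17:15-18:00 (subtract 6h to convert from UTC+6).
Zane in UTC: 09:15-15:00, 17:45-18:00 (add 4h to convert from UTC-4).
Sofia in UTC: 09:00-12:00, 13:00-17:00 (add 7h to convert from UTC-7).
Maria: not fully free for 09:00-10:00. Zane: not fully free for 09:00-10:00. Sofia: free for 09:00-10:00.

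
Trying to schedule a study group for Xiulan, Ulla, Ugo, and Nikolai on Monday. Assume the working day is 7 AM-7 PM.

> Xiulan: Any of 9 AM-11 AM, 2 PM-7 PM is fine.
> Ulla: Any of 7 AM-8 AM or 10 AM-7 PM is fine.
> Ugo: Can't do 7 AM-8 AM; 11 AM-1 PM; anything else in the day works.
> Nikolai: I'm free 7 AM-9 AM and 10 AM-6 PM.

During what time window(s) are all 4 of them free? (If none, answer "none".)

Xiulan free: 09:00-11:00, 14:00-19:00.
Ulla free: 07:00-08:00, 10:00-19:00.
Ugo free: 08:00-11:00, 13:00-19:00 (invert busy blocks within the working day).
Nikolai free: 07:00-09:00, 10:00-18:00.
Xiulan ∩ Ulla: 10:00-11:00, 14:00-19:00.
Xiulan ∩ Ulla ∩ Ugo: 10:00-11:00, 14:00-19:00.
Xiulan ∩ Ulla ∩ Ugo ∩ Nikolai: 10:00-11:00, 14:00-18:00.

10:00-11:00, 14:00-18:00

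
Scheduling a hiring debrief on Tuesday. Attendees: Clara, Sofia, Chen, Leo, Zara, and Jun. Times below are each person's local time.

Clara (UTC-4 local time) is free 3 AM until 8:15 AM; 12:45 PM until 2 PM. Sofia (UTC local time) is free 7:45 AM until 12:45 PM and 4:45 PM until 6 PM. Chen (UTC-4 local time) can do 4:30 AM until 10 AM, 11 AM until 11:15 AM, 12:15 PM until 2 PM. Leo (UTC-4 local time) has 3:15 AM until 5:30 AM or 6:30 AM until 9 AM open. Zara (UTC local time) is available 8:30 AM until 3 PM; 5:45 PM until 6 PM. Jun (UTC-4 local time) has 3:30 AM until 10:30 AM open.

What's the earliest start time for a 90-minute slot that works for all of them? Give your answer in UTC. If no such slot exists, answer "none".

10:30

Clara in UTC: 07:00-12:15, 16:45-18:00 (add 4h to convert from UTC-4).
Sofia in UTC: 07:45-12:45, 16:45-18:00.
Chen in UTC: 08:30-14:00, 15:00-15:15, 16:15-18:00 (add 4h to convert from UTC-4).
Leo in UTC: 07:15-09:30, 10:30-13:00 (add 4h to convert from UTC-4).
Zara in UTC: 08:30-15:00, 17:45-18:00.
Jun in UTC: 07:30-14:30 (add 4h to convert from UTC-4).
Clara ∩ Sofia: 07:45-12:15, 16:45-18:00.
Clara ∩ Sofia ∩ Chen: 08:30-12:15, 16:45-18:00.
Clara ∩ Sofia ∩ Chen ∩ Leo: 08:30-09:30, 10:30-12:15.
Clara ∩ Sofia ∩ Chen ∩ Leo ∩ Zara: 08:30-09:30, 10:30-12:15.
Clara ∩ Sofia ∩ Chen ∩ Leo ∩ Zara ∩ Jun: 08:30-09:30, 10:30-12:15.
The first common window of at least 90 minutes is 10:30-12:15, so the earliest start is 10:30.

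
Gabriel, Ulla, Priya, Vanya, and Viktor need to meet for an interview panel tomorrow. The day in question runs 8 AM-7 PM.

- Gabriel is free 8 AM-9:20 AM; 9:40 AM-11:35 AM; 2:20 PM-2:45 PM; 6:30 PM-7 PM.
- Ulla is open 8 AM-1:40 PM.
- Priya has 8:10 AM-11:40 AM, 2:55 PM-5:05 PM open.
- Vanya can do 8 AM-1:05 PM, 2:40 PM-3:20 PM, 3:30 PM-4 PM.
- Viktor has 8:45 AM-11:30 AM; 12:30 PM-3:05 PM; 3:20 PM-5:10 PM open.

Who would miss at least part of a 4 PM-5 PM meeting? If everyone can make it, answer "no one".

Gabriel, Ulla, Vanya

Gabriel: not fully free for 16:00-17:00. Ulla: not fully free for 16:00-17:00. Priya: free for 16:00-17:00. Vanya: not fully free for 16:00-17:00. Viktor: free for 16:00-17:00.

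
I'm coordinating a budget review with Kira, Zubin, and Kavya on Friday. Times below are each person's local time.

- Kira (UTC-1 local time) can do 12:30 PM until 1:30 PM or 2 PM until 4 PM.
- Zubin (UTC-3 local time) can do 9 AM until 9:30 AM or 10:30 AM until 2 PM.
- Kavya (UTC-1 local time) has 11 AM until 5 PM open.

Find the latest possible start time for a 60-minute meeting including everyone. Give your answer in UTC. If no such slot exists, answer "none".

Kira in UTC: 13:30-14:30, 15:00-17:00 (add 1h to convert from UTC-1).
Zubin in UTC: 12:00-12:30, 13:30-17:00 (add 3h to convert from UTC-3).
Kavya in UTC: 12:00-18:00 (add 1h to convert from UTC-1).
Kira ∩ Zubin: 13:30-14:30, 15:00-17:00.
Kira ∩ Zubin ∩ Kavya: 13:30-14:30, 15:00-17:00.
So the common availability across everyone is 13:30-14:30, 15:00-17:00.
The last common window of at least 60 minutes is 15:00-17:00; a 60-minute meeting can start as late as 16:00 and still end by 17:00.

16:00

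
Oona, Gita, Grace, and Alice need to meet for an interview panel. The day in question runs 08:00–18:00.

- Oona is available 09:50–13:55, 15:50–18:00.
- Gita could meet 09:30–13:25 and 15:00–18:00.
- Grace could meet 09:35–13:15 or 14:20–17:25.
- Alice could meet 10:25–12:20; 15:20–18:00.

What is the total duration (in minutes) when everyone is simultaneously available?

210

Oona ∩ Gita: 09:50-13:25, 15:50-18:00.
Oona ∩ Gita ∩ Grace: 09:50-13:15, 15:50-17:25.
Oona ∩ Gita ∩ Grace ∩ Alice: 10:25-12:20, 15:50-17:25.
So the common availability across everyone is 10:25-12:20, 15:50-17:25.
Summing the common windows: 115 + 95 = 210 minutes.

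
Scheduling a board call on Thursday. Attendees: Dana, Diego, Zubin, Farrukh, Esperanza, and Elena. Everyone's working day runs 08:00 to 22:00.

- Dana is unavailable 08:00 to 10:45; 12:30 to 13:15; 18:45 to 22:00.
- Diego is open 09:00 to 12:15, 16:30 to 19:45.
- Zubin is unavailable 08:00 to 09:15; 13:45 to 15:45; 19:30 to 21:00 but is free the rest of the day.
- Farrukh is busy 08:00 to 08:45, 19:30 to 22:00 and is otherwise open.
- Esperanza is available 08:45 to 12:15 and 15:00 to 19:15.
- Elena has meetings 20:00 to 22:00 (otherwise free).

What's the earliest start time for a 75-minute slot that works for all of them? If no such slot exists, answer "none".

10:45

Dana free: 10:45-12:30, 13:15-18:45 (invert busy blocks within the working day).
Diego free: 09:00-12:15, 16:30-19:45.
Zubin free: 09:15-13:45, 15:45-19:30, 21:00-22:00 (invert busy blocks within the working day).
Farrukh free: 08:45-19:30 (invert busy blocks within the working day).
Esperanza free: 08:45-12:15, 15:00-19:15.
Elena free: 08:00-20:00 (invert busy blocks within the working day).
Dana ∩ Diego: 10:45-12:15, 16:30-18:45.
Dana ∩ Diego ∩ Zubin: 10:45-12:15, 16:30-18:45.
Dana ∩ Diego ∩ Zubin ∩ Farrukh: 10:45-12:15, 16:30-18:45.
Dana ∩ Diego ∩ Zubin ∩ Farrukh ∩ Esperanza: 10:45-12:15, 16:30-18:45.
Dana ∩ Diego ∩ Zubin ∩ Farrukh ∩ Esperanza ∩ Elena: 10:45-12:15, 16:30-18:45.
The first common window of at least 75 minutes is 10:45-12:15, so the earliest start is 10:45.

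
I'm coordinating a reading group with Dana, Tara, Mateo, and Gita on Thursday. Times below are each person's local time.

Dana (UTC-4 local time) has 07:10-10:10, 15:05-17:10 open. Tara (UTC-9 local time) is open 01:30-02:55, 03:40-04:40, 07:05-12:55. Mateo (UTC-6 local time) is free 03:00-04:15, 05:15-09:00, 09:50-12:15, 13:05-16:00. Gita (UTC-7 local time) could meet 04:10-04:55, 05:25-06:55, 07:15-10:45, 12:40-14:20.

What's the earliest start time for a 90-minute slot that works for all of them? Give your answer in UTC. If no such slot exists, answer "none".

Dana in UTC: 11:10-14:10, 19:05-21:10 (add 4h to convert from UTC-4).
Tara in UTC: 10:30-11:55, 12:40-13:40, 16:05-21:55 (add 9h to convert from UTC-9).
Mateo in UTC: 09:00-10:15, 11:15-15:00, 15:50-18:15, 19:05-22:00 (add 6h to convert from UTC-6).
Gita in UTC: 11:10-11:55, 12:25-13:55, 14:15-17:45, 19:40-21:20 (add 7h to convert from UTC-7).
Dana ∩ Tara: 11:10-11:55, 12:40-13:40, 19:05-21:10.
Dana ∩ Tara ∩ Mateo: 11:15-11:55, 12:40-13:40, 19:05-21:10.
Dana ∩ Tara ∩ Mateo ∩ Gita: 11:15-11:55, 12:40-13:40, 19:40-21:10.
The first common window of at least 90 minutes is 19:40-21:10, so the earliest start is 19:40.

19:40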